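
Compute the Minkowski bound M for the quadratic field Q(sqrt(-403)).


d = -403, d mod 4 = 1, so disc(K) = d = -403; |disc(K)| = 403
Imaginary quadratic field, so n = 2, s = r2 = 1, r1 = 0
M = (n!/n^n) * (4/pi)^s * sqrt(|disc(K)|) = (2!/2^2) * (4/pi)^1 * sqrt(403)
= 0.5 * 1.273240 * 20.074860
= 12.7801

12.7801


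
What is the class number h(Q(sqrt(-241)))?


K = Q(sqrt(-241)). d mod 4 = 3, so D = disc(K) = 4d = -964
h(K) equals the number of primitive reduced positive-definite forms (a, b, c) = a*x^2 + b*x*y + c*y^2 with b^2 - 4ac = D,
where reduced means |b| <= a <= c, with b >= 0 whenever |b| = a or a = c, and primitive means gcd(a, b, c) = 1.
Reduced forces 3a^2 <= |D| = 964, so 1 <= a <= 17; b must have the parity of D, and c = (b^2 - D)/(4a) must be an integer >= a.
Enumerate a = 1..17, b in [-a, a]:
  a=1: (1, 0, 241)  [1]
  a=2: (2, 2, 121)  [1]
  a=3..4: none
  a=5: (5, -4, 49), (5, 4, 49)  [2]
  a=6: none
  a=7: (7, -4, 35), (7, 4, 35)  [2]
  a=8..9: none
  a=10: (10, -6, 25), (10, 6, 25)  [2]
  a=11: (11, -2, 22), (11, 2, 22)  [2]
  a=12..13: none
  a=14: (14, -10, 19), (14, 10, 19)  [2]
  a=15..17: none
Total reduced forms: 1 + 1 + 2 + 2 + 2 + 2 + 2 = 12
h = 12

12


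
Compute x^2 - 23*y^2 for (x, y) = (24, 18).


x^2 - d*y^2
= 24^2 - 23*18^2
= 576 - 7452
= -6876

-6876


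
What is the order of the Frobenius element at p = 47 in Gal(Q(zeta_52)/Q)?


The Frobenius at p in Gal(Q(zeta_n)/Q) = (Z/nZ)* is the class of p, so its order is ord_52(47), the smallest k >= 1 with 47^k = 1 mod 52.
n = 52 = 2^2 * 13, phi(52) = 24; the order divides phi(n).
Divisors of 24: 1, 2, 3, 4, 6, 8, 12, 24
Repeated squaring mod 52: 47^1 = 47, 47^2 = 25, 47^4 = 1, 47^8 = 1, 47^16 = 1
Test divisors in increasing order:
  k=1: 47^1 = 47 mod 52
  k=2: 47^2 = 25 mod 52
  k=3: 47^3 = 25 * 47 = 31 mod 52
  k=4: 47^4 = 1 mod 52  <- first divisor giving 1
Order = 4

4


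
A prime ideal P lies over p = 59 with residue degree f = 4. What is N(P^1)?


N(P^a) = p^(a*f)
= 59^(1*4)
= 59^4
= 12117361

12117361


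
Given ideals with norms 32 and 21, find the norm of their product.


N(IJ) = N(I) * N(J)
= 32 * 21
= 672

672


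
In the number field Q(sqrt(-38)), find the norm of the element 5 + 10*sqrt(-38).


N(a + b*sqrt(d)) = a^2 - d*b^2
= (5)^2 - (-38)*(10)^2
= 25 + 3800
= 3825

3825


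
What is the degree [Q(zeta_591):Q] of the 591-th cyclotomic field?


The degree equals Euler's totient phi(591).
591 = 3 * 197
phi(591) = 392

392


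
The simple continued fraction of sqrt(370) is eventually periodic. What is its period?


Run the CF algorithm for sqrt(370).
a_0 = floor(sqrt(370)) = 19; set m_0=0, q_0=1.
Recurrence: m' = q*a - m,  q' = (d - m'^2)/q,  a' = floor((a_0 + m')/q').
  step 1: m=19, q=9, a=4
  step 2: m=17, q=9, a=4
  step 3: m=19, q=1, a=38
a_3 = 2*a_0 = 38, so the period closes here.
sqrt(370) = [19; 4, 4, 38]
Period length = 3

3


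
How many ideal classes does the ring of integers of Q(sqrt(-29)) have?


K = Q(sqrt(-29)). d mod 4 = 3, so D = disc(K) = 4d = -116
h(K) equals the number of primitive reduced positive-definite forms (a, b, c) = a*x^2 + b*x*y + c*y^2 with b^2 - 4ac = D,
where reduced means |b| <= a <= c, with b >= 0 whenever |b| = a or a = c, and primitive means gcd(a, b, c) = 1.
Reduced forces 3a^2 <= |D| = 116, so 1 <= a <= 6; b must have the parity of D, and c = (b^2 - D)/(4a) must be an integer >= a.
Enumerate a = 1..6, b in [-a, a]:
  a=1: (1, 0, 29)  [1]
  a=2: (2, 2, 15)  [1]
  a=3: (3, -2, 10), (3, 2, 10)  [2]
  a=4: none
  a=5: (5, -2, 6), (5, 2, 6)  [2]
  a=6: none
Total reduced forms: 1 + 1 + 2 + 2 = 6
h = 6

6


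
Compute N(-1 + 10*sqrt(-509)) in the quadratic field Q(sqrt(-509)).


N(a + b*sqrt(d)) = a^2 - d*b^2
= (-1)^2 - (-509)*(10)^2
= 1 + 50900
= 50901

50901


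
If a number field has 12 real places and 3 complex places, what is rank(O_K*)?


By Dirichlet's unit theorem:
rank = r1 + r2 - 1
= 12 + 3 - 1
= 14

14


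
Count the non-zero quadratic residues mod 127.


For prime p, the number of non-zero quadratic residues is (p-1)/2.
= (127-1)/2
= 63

63


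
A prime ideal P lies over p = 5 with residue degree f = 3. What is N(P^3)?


N(P^a) = p^(a*f)
= 5^(3*3)
= 5^9
= 1953125

1953125


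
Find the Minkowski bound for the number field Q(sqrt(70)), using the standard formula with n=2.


d = 70, d mod 4 = 2, so disc(K) = 4d = 280; |disc(K)| = 280
Real quadratic field, so n = 2, s = r2 = 0, r1 = 2
M = (n!/n^n) * (4/pi)^s * sqrt(|disc(K)|) = (2!/2^2) * (4/pi)^0 * sqrt(280)
= 0.5 * 1.000000 * 16.733201
= 8.3666

8.3666


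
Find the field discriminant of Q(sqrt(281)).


For K = Q(sqrt(d)) with d squarefree: disc(K) = d if d = 1 mod 4, and disc(K) = 4d if d = 2 or 3 mod 4.
Here d = 281, and d mod 4 = 1.
d = 1 mod 4 (O_K = Z[(1+sqrt(d))/2]), so disc(K) = d = 281

281


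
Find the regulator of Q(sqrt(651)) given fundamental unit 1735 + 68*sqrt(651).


epsilon = 1735 + 68*sqrt(651)
= 3469.9997
R = ln(3469.9997)
= 8.1519

8.1519


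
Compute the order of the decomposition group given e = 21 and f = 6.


|D_P| = e * f
= 21 * 6
= 126

126


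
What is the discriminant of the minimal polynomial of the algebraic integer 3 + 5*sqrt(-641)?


The element 3 + 5*sqrt(-641) has minimal polynomial:
x^2 - 6*x + 16034
Discriminant = (-6)^2 - 4*(16034)
= 36 - 64136
= -64100

-64100


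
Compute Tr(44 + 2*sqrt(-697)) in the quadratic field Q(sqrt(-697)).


Tr(a + b*sqrt(d)) = (a + b*sqrt(d)) + (a - b*sqrt(d)) = 2a
= 2 * (44)
= 88

88


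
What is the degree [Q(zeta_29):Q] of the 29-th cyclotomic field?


The degree equals Euler's totient phi(29).
29 = 29
phi(29) = 28

28


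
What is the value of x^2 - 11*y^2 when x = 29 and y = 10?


x^2 - d*y^2
= 29^2 - 11*10^2
= 841 - 1100
= -259

-259


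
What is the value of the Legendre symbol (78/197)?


p = 197 is prime, so compute (78/197) with the reciprocity algorithm (Jacobi-symbol steps: pull out 2s via (2/n), flip via reciprocity, reduce):
  pull out 2: (2/197) = -1  (since 197 mod 8 = 5)
  reciprocity: (39/197) -> +(197/39)
  reduce: (2/39)
  pull out 2: (2/39) = +1  (since 39 mod 8 = 7)
  (1/39) = 1
Product of signs = -1
(78/197) = -1

-1


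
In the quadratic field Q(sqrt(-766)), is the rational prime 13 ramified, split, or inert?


K = Q(sqrt(-766)). Since d mod 4 = 2, disc(K) = -3064.
Check p | disc: -3064 mod 13 = 4.
p does not divide disc. Compute Legendre symbol (d/p):
1^((13-1)/2) mod 13 = 1
(d/p) = 1, so p splits: (p) = P*P' with e=1, f=1, g=2.
Therefore p is split.

split


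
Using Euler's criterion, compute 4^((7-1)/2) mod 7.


p = 7 is prime and the exponent is (p-1)/2 = 3, so by Euler's criterion 4^3 = (4/7) = +1 or -1 mod 7.
Compute by square-and-multiply:
  3 = 2 + 1 (binary 11)
  Repeated squaring mod 7: 4^1 = 4, 4^2 = 2
  4^3 = 4^2 * 4^1 = 2 * 4 mod 7
    2 * 4 = 8 = 1 mod 7
  4^3 = 1 mod 7
Result 1: 4 is a quadratic residue mod 7.
4^3 mod 7 = 1

1


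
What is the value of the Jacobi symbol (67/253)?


Compute (67/253) via quadratic reciprocity:
  reciprocity: (67/253) -> +(253/67)
  reduce: (52/67)
  pull out 2: (2/67) = -1  (since 67 mod 8 = 3)
  pull out 2: (2/67) = -1  (since 67 mod 8 = 3)
  reciprocity: (13/67) -> +(67/13)
  reduce: (2/13)
  pull out 2: (2/13) = -1  (since 13 mod 8 = 5)
  (1/13) = 1
Product of signs = -1

-1


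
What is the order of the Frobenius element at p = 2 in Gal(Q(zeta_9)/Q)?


The Frobenius at p in Gal(Q(zeta_n)/Q) = (Z/nZ)* is the class of p, so its order is ord_9(2), the smallest k >= 1 with 2^k = 1 mod 9.
n = 9 = 3^2, phi(9) = 6; the order divides phi(n).
Divisors of 6: 1, 2, 3, 6
Repeated squaring mod 9: 2^1 = 2, 2^2 = 4, 2^4 = 7
Test divisors in increasing order:
  k=1: 2^1 = 2 mod 9
  k=2: 2^2 = 4 mod 9
  k=3: 2^3 = 4 * 2 = 8 mod 9
  k=6: 2^6 = 7 * 4 = 1 mod 9  <- first divisor giving 1
Order = 6

6


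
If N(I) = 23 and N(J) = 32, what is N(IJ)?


N(IJ) = N(I) * N(J)
= 23 * 32
= 736

736


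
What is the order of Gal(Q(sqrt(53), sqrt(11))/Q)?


The 2 square roots of distinct primes are multiplicatively independent over Q,
so [K:Q] = 2^2 and Gal(K/Q) is isomorphic to (Z/2Z)^2.
|Gal| = 2^2 = 4

4


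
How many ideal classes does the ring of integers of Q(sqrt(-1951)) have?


K = Q(sqrt(-1951)). d mod 4 = 1, so D = disc(K) = d = -1951
h(K) equals the number of primitive reduced positive-definite forms (a, b, c) = a*x^2 + b*x*y + c*y^2 with b^2 - 4ac = D,
where reduced means |b| <= a <= c, with b >= 0 whenever |b| = a or a = c, and primitive means gcd(a, b, c) = 1.
Reduced forces 3a^2 <= |D| = 1951, so 1 <= a <= 25; b must have the parity of D, and c = (b^2 - D)/(4a) must be an integer >= a.
Enumerate a = 1..25, b in [-a, a]:
  a=1: (1, 1, 488)  [1]
  a=2: (2, -1, 244), (2, 1, 244)  [2]
  a=3: none
  a=4: (4, -1, 122), (4, 1, 122)  [2]
  a=5: (5, -3, 98), (5, 3, 98)  [2]
  a=6: none
  a=7: (7, -3, 70), (7, 3, 70)  [2]
  a=8: (8, -1, 61), (8, 1, 61)  [2]
  a=9: none
  a=10: (10, -7, 50), (10, -3, 49), (10, 3, 49), (10, 7, 50)  [4]
  a=11..12: none
  a=13: (13, -5, 38), (13, 5, 38)  [2]
  a=14: (14, -11, 37), (14, -3, 35), (14, 3, 35), (14, 11, 37)  [4]
  a=15: none
  a=16: (16, -15, 34), (16, 15, 34)  [2]
  a=17: (17, -15, 32), (17, 15, 32)  [2]
  a=18: none
  a=19: (19, -5, 26), (19, 5, 26)  [2]
  a=20: (20, -17, 28), (20, -7, 25), (20, 7, 25), (20, 17, 28)  [4]
  a=21..22: none
  a=23: (23, -21, 26), (23, 21, 26)  [2]
  a=24..25: none
Total reduced forms: 1 + 2 + 2 + 2 + 2 + 2 + 4 + 2 + 4 + 2 + 2 + 2 + 4 + 2 = 33
h = 33

33


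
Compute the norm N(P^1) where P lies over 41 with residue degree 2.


N(P^a) = p^(a*f)
= 41^(1*2)
= 41^2
= 1681

1681


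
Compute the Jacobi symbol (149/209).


Compute (149/209) via quadratic reciprocity:
  reciprocity: (149/209) -> +(209/149)
  reduce: (60/149)
  pull out 2: (2/149) = -1  (since 149 mod 8 = 5)
  pull out 2: (2/149) = -1  (since 149 mod 8 = 5)
  reciprocity: (15/149) -> +(149/15)
  reduce: (14/15)
  pull out 2: (2/15) = +1  (since 15 mod 8 = 7)
  reciprocity: (7/15) -> -(15/7)
  reduce: (1/7)
  (1/7) = 1
Product of signs = -1

-1


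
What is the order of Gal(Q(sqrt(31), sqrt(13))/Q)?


The 2 square roots of distinct primes are multiplicatively independent over Q,
so [K:Q] = 2^2 and Gal(K/Q) is isomorphic to (Z/2Z)^2.
|Gal| = 2^2 = 4

4


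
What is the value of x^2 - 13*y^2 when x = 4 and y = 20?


x^2 - d*y^2
= 4^2 - 13*20^2
= 16 - 5200
= -5184

-5184


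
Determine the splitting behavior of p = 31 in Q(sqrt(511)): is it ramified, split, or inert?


K = Q(sqrt(511)). Since d mod 4 = 3, disc(K) = 2044.
Check p | disc: 2044 mod 31 = 29.
p does not divide disc. Compute Legendre symbol (d/p):
15^((31-1)/2) mod 31 = -1
(d/p) = -1, so p is inert: (p) stays prime with e=1, f=2, g=1.
Therefore p is inert.

inert


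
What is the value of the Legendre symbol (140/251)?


p = 251 is prime, so compute (140/251) with the reciprocity algorithm (Jacobi-symbol steps: pull out 2s via (2/n), flip via reciprocity, reduce):
  pull out 2: (2/251) = -1  (since 251 mod 8 = 3)
  pull out 2: (2/251) = -1  (since 251 mod 8 = 3)
  reciprocity: (35/251) -> -(251/35)
  reduce: (6/35)
  pull out 2: (2/35) = -1  (since 35 mod 8 = 3)
  reciprocity: (3/35) -> -(35/3)
  reduce: (2/3)
  pull out 2: (2/3) = -1  (since 3 mod 8 = 3)
  (1/3) = 1
Product of signs = 1
(140/251) = 1

1


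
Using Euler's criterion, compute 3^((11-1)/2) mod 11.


p = 11 is prime and the exponent is (p-1)/2 = 5, so by Euler's criterion 3^5 = (3/11) = +1 or -1 mod 11.
Compute by square-and-multiply:
  5 = 4 + 1 (binary 101)
  Repeated squaring mod 11: 3^1 = 3, 3^2 = 9, 3^4 = 4
  3^5 = 3^4 * 3^1 = 4 * 3 mod 11
    4 * 3 = 12 = 1 mod 11
  3^5 = 1 mod 11
Result 1: 3 is a quadratic residue mod 11.
3^5 mod 11 = 1

1


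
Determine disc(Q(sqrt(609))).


For K = Q(sqrt(d)) with d squarefree: disc(K) = d if d = 1 mod 4, and disc(K) = 4d if d = 2 or 3 mod 4.
Here d = 609, and d mod 4 = 1.
d = 1 mod 4 (O_K = Z[(1+sqrt(d))/2]), so disc(K) = d = 609

609


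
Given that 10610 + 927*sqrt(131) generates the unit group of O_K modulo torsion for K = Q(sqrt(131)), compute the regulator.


epsilon = 10610 + 927*sqrt(131)
= 21220.0000
R = ln(21220.0000)
= 9.9627

9.9627


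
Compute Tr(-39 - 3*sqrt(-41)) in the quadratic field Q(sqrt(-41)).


Tr(a + b*sqrt(d)) = (a + b*sqrt(d)) + (a - b*sqrt(d)) = 2a
= 2 * (-39)
= -78

-78


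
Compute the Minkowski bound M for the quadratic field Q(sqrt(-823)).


d = -823, d mod 4 = 1, so disc(K) = d = -823; |disc(K)| = 823
Imaginary quadratic field, so n = 2, s = r2 = 1, r1 = 0
M = (n!/n^n) * (4/pi)^s * sqrt(|disc(K)|) = (2!/2^2) * (4/pi)^1 * sqrt(823)
= 0.5 * 1.273240 * 28.687977
= 18.2633

18.2633


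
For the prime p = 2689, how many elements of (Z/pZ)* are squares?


For prime p, the number of non-zero quadratic residues is (p-1)/2.
= (2689-1)/2
= 1344

1344


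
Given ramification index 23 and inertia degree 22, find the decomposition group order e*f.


|D_P| = e * f
= 23 * 22
= 506

506


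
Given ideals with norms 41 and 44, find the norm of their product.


N(IJ) = N(I) * N(J)
= 41 * 44
= 1804

1804


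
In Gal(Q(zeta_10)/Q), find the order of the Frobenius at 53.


The Frobenius at p in Gal(Q(zeta_n)/Q) = (Z/nZ)* is the class of p, so its order is ord_10(53), the smallest k >= 1 with 53^k = 1 mod 10.
n = 10 = 2 * 5, phi(10) = 4; the order divides phi(n).
Divisors of 4: 1, 2, 4
Repeated squaring mod 10: 53^1 = 3, 53^2 = 9, 53^4 = 1
Test divisors in increasing order:
  k=1: 53^1 = 3 mod 10
  k=2: 53^2 = 9 mod 10
  k=4: 53^4 = 1 mod 10  <- first divisor giving 1
Order = 4

4


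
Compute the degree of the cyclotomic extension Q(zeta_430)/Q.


The degree equals Euler's totient phi(430).
430 = 2 * 5 * 43
phi(430) = 168

168


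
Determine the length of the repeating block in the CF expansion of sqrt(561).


Run the CF algorithm for sqrt(561).
a_0 = floor(sqrt(561)) = 23; set m_0=0, q_0=1.
Recurrence: m' = q*a - m,  q' = (d - m'^2)/q,  a' = floor((a_0 + m')/q').
  step 1: m=23, q=32, a=1
  step 2: m=9, q=15, a=2
  step 3: m=21, q=8, a=5
  step 4: m=19, q=25, a=1
  step 5: m=6, q=21, a=1
  step 6: m=15, q=16, a=2
  step 7: m=17, q=17, a=2
  step 8: m=17, q=16, a=2
  step 9: m=15, q=21, a=1
  step 10: m=6, q=25, a=1
  step 11: m=19, q=8, a=5
  step 12: m=21, q=15, a=2
  step 13: m=9, q=32, a=1
  step 14: m=23, q=1, a=46
a_14 = 2*a_0 = 46, so the period closes here.
sqrt(561) = [23; 1, 2, 5, 1, 1, 2, 2, 2, 1, 1, 5, 2, 1, 46]
Period length = 14

14


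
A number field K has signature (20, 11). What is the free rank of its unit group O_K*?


By Dirichlet's unit theorem:
rank = r1 + r2 - 1
= 20 + 11 - 1
= 30

30


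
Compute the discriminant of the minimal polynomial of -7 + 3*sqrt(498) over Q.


The element -7 + 3*sqrt(498) has minimal polynomial:
x^2 + 14*x - 4433
Discriminant = (14)^2 - 4*(-4433)
= 196 + 17732
= 17928

17928


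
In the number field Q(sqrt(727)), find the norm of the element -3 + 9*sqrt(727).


N(a + b*sqrt(d)) = a^2 - d*b^2
= (-3)^2 - (727)*(9)^2
= 9 - 58887
= -58878

-58878


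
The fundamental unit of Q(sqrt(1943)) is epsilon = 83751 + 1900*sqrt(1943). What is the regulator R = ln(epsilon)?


epsilon = 83751 + 1900*sqrt(1943)
= 167502.0000
R = ln(167502.0000)
= 12.0288

12.0288


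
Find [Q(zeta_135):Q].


The degree equals Euler's totient phi(135).
135 = 3^3 * 5
phi(135) = 72

72


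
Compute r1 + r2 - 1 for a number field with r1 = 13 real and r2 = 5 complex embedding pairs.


By Dirichlet's unit theorem:
rank = r1 + r2 - 1
= 13 + 5 - 1
= 17

17


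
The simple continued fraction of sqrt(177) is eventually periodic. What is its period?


Run the CF algorithm for sqrt(177).
a_0 = floor(sqrt(177)) = 13; set m_0=0, q_0=1.
Recurrence: m' = q*a - m,  q' = (d - m'^2)/q,  a' = floor((a_0 + m')/q').
  step 1: m=13, q=8, a=3
  step 2: m=11, q=7, a=3
  step 3: m=10, q=11, a=2
  step 4: m=12, q=3, a=8
  step 5: m=12, q=11, a=2
  step 6: m=10, q=7, a=3
  step 7: m=11, q=8, a=3
  step 8: m=13, q=1, a=26
a_8 = 2*a_0 = 26, so the period closes here.
sqrt(177) = [13; 3, 3, 2, 8, 2, 3, 3, 26]
Period length = 8

8


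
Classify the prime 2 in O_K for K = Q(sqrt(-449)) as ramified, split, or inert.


K = Q(sqrt(-449)). Since d mod 4 = 3, disc(K) = -1796.
Check p | disc: -1796 mod 2 = 0.
p divides disc, so p ramifies: (p) = P^2 with e=2, f=1, g=1.
Therefore p is ramified.

ramified


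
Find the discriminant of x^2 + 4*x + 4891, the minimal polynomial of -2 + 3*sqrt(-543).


The element -2 + 3*sqrt(-543) has minimal polynomial:
x^2 + 4*x + 4891
Discriminant = (4)^2 - 4*(4891)
= 16 - 19564
= -19548

-19548


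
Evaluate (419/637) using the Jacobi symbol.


Compute (419/637) via quadratic reciprocity:
  reciprocity: (419/637) -> +(637/419)
  reduce: (218/419)
  pull out 2: (2/419) = -1  (since 419 mod 8 = 3)
  reciprocity: (109/419) -> +(419/109)
  reduce: (92/109)
  pull out 2: (2/109) = -1  (since 109 mod 8 = 5)
  pull out 2: (2/109) = -1  (since 109 mod 8 = 5)
  reciprocity: (23/109) -> +(109/23)
  reduce: (17/23)
  reciprocity: (17/23) -> +(23/17)
  reduce: (6/17)
  pull out 2: (2/17) = +1  (since 17 mod 8 = 1)
  reciprocity: (3/17) -> +(17/3)
  reduce: (2/3)
  pull out 2: (2/3) = -1  (since 3 mod 8 = 3)
  (1/3) = 1
Product of signs = 1

1


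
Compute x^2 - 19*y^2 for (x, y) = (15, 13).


x^2 - d*y^2
= 15^2 - 19*13^2
= 225 - 3211
= -2986

-2986


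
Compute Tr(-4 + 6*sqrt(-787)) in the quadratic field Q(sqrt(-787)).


Tr(a + b*sqrt(d)) = (a + b*sqrt(d)) + (a - b*sqrt(d)) = 2a
= 2 * (-4)
= -8

-8


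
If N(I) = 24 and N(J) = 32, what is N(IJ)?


N(IJ) = N(I) * N(J)
= 24 * 32
= 768

768


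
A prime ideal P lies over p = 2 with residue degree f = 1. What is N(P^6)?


N(P^a) = p^(a*f)
= 2^(6*1)
= 2^6
= 64

64


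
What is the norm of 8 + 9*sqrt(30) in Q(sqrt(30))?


N(a + b*sqrt(d)) = a^2 - d*b^2
= (8)^2 - (30)*(9)^2
= 64 - 2430
= -2366

-2366


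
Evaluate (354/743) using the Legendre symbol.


p = 743 is prime, so compute (354/743) with the reciprocity algorithm (Jacobi-symbol steps: pull out 2s via (2/n), flip via reciprocity, reduce):
  pull out 2: (2/743) = +1  (since 743 mod 8 = 7)
  reciprocity: (177/743) -> +(743/177)
  reduce: (35/177)
  reciprocity: (35/177) -> +(177/35)
  reduce: (2/35)
  pull out 2: (2/35) = -1  (since 35 mod 8 = 3)
  (1/35) = 1
Product of signs = -1
(354/743) = -1

-1


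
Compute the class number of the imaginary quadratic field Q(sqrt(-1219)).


K = Q(sqrt(-1219)). d mod 4 = 1, so D = disc(K) = d = -1219
h(K) equals the number of primitive reduced positive-definite forms (a, b, c) = a*x^2 + b*x*y + c*y^2 with b^2 - 4ac = D,
where reduced means |b| <= a <= c, with b >= 0 whenever |b| = a or a = c, and primitive means gcd(a, b, c) = 1.
Reduced forces 3a^2 <= |D| = 1219, so 1 <= a <= 20; b must have the parity of D, and c = (b^2 - D)/(4a) must be an integer >= a.
Enumerate a = 1..20, b in [-a, a]:
  a=1: (1, 1, 305)  [1]
  a=2..4: none
  a=5: (5, -1, 61), (5, 1, 61)  [2]
  a=6..12: none
  a=13: (13, -9, 25), (13, 9, 25)  [2]
  a=14..18: none
  a=19: (19, 15, 19)  [1]
  a=20: none
Total reduced forms: 1 + 2 + 2 + 1 = 6
h = 6

6


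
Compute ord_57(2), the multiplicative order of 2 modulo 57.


We want ord_57(2), the smallest k >= 1 with 2^k = 1 mod 57.
n = 57 = 3 * 19, phi(57) = 36; the order divides phi(n).
Divisors of 36: 1, 2, 3, 4, 6, 9, 12, 18, 36
Repeated squaring mod 57: 2^1 = 2, 2^2 = 4, 2^4 = 16, 2^8 = 28, 2^16 = 43, 2^32 = 25
Test divisors in increasing order:
  k=1: 2^1 = 2 mod 57
  k=2: 2^2 = 4 mod 57
  k=3: 2^3 = 4 * 2 = 8 mod 57
  k=4: 2^4 = 16 mod 57
  k=6: 2^6 = 16 * 4 = 7 mod 57
  k=9: 2^9 = 28 * 2 = 56 mod 57
  k=12: 2^12 = 28 * 16 = 49 mod 57
  k=18: 2^18 = 43 * 4 = 1 mod 57  <- first divisor giving 1
Order = 18

18


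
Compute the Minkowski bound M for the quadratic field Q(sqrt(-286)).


d = -286, d mod 4 = 2, so disc(K) = 4d = -1144; |disc(K)| = 1144
Imaginary quadratic field, so n = 2, s = r2 = 1, r1 = 0
M = (n!/n^n) * (4/pi)^s * sqrt(|disc(K)|) = (2!/2^2) * (4/pi)^1 * sqrt(1144)
= 0.5 * 1.273240 * 33.823069
= 21.5324

21.5324


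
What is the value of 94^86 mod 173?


p = 173 is prime and the exponent is (p-1)/2 = 86, so by Euler's criterion 94^86 = (94/173) = +1 or -1 mod 173.
Compute by square-and-multiply:
  86 = 64 + 16 + 4 + 2 (binary 1010110)
  Repeated squaring mod 173: 94^1 = 94, 94^2 = 13, 94^4 = 169, 94^8 = 16, 94^16 = 83, 94^32 = 142, 94^64 = 96
  94^86 = 94^64 * 94^16 * 94^4 * 94^2 = 96 * 83 * 169 * 13 mod 173
    96 * 83 = 7968 = 10 mod 173
    10 * 169 = 1690 = 133 mod 173
    133 * 13 = 1729 = 172 mod 173
  94^86 = 172 mod 173
Result 172 = p - 1 = -1 mod 173: 94 is a quadratic non-residue mod 173. As a residue in [0, p-1] the value is 172.
94^86 mod 173 = 172

172


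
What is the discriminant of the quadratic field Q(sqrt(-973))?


For K = Q(sqrt(d)) with d squarefree: disc(K) = d if d = 1 mod 4, and disc(K) = 4d if d = 2 or 3 mod 4.
Here d = -973, and d mod 4 = 3.
d = 3 mod 4, not 1 (O_K = Z[sqrt(d)]), so disc(K) = 4d = 4 * (-973) = -3892

-3892


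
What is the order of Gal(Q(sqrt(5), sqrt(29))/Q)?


The 2 square roots of distinct primes are multiplicatively independent over Q,
so [K:Q] = 2^2 and Gal(K/Q) is isomorphic to (Z/2Z)^2.
|Gal| = 2^2 = 4

4


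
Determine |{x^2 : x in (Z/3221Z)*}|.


For prime p, the number of non-zero quadratic residues is (p-1)/2.
= (3221-1)/2
= 1610

1610


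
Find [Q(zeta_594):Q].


The degree equals Euler's totient phi(594).
594 = 2 * 3^3 * 11
phi(594) = 180

180


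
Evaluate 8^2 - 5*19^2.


x^2 - d*y^2
= 8^2 - 5*19^2
= 64 - 1805
= -1741

-1741


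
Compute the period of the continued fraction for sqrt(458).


Run the CF algorithm for sqrt(458).
a_0 = floor(sqrt(458)) = 21; set m_0=0, q_0=1.
Recurrence: m' = q*a - m,  q' = (d - m'^2)/q,  a' = floor((a_0 + m')/q').
  step 1: m=21, q=17, a=2
  step 2: m=13, q=17, a=2
  step 3: m=21, q=1, a=42
a_3 = 2*a_0 = 42, so the period closes here.
sqrt(458) = [21; 2, 2, 42]
Period length = 3

3


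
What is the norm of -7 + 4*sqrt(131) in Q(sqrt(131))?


N(a + b*sqrt(d)) = a^2 - d*b^2
= (-7)^2 - (131)*(4)^2
= 49 - 2096
= -2047

-2047


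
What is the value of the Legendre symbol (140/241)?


p = 241 is prime, so compute (140/241) with the reciprocity algorithm (Jacobi-symbol steps: pull out 2s via (2/n), flip via reciprocity, reduce):
  pull out 2: (2/241) = +1  (since 241 mod 8 = 1)
  pull out 2: (2/241) = +1  (since 241 mod 8 = 1)
  reciprocity: (35/241) -> +(241/35)
  reduce: (31/35)
  reciprocity: (31/35) -> -(35/31)
  reduce: (4/31)
  pull out 2: (2/31) = +1  (since 31 mod 8 = 7)
  pull out 2: (2/31) = +1  (since 31 mod 8 = 7)
  (1/31) = 1
Product of signs = -1
(140/241) = -1

-1


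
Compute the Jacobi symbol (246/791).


Compute (246/791) via quadratic reciprocity:
  pull out 2: (2/791) = +1  (since 791 mod 8 = 7)
  reciprocity: (123/791) -> -(791/123)
  reduce: (53/123)
  reciprocity: (53/123) -> +(123/53)
  reduce: (17/53)
  reciprocity: (17/53) -> +(53/17)
  reduce: (2/17)
  pull out 2: (2/17) = +1  (since 17 mod 8 = 1)
  (1/17) = 1
Product of signs = -1

-1


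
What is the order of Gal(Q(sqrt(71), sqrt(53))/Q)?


The 2 square roots of distinct primes are multiplicatively independent over Q,
so [K:Q] = 2^2 and Gal(K/Q) is isomorphic to (Z/2Z)^2.
|Gal| = 2^2 = 4

4


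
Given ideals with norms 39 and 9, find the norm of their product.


N(IJ) = N(I) * N(J)
= 39 * 9
= 351

351


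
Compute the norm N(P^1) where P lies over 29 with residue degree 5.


N(P^a) = p^(a*f)
= 29^(1*5)
= 29^5
= 20511149

20511149


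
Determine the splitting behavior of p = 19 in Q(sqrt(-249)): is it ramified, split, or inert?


K = Q(sqrt(-249)). Since d mod 4 = 3, disc(K) = -996.
Check p | disc: -996 mod 19 = 11.
p does not divide disc. Compute Legendre symbol (d/p):
17^((19-1)/2) mod 19 = 1
(d/p) = 1, so p splits: (p) = P*P' with e=1, f=1, g=2.
Therefore p is split.

split


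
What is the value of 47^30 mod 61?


p = 61 is prime and the exponent is (p-1)/2 = 30, so by Euler's criterion 47^30 = (47/61) = +1 or -1 mod 61.
Compute by square-and-multiply:
  30 = 16 + 8 + 4 + 2 (binary 11110)
  Repeated squaring mod 61: 47^1 = 47, 47^2 = 13, 47^4 = 47, 47^8 = 13, 47^16 = 47
  47^30 = 47^16 * 47^8 * 47^4 * 47^2 = 47 * 13 * 47 * 13 mod 61
    47 * 13 = 611 = 1 mod 61
    1 * 47 = 47 = 47 mod 61
    47 * 13 = 611 = 1 mod 61
  47^30 = 1 mod 61
Result 1: 47 is a quadratic residue mod 61.
47^30 mod 61 = 1

1


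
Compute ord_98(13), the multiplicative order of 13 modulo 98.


We want ord_98(13), the smallest k >= 1 with 13^k = 1 mod 98.
n = 98 = 2 * 7^2, phi(98) = 42; the order divides phi(n).
Divisors of 42: 1, 2, 3, 6, 7, 14, 21, 42
Repeated squaring mod 98: 13^1 = 13, 13^2 = 71, 13^4 = 43, 13^8 = 85, 13^16 = 71, 13^32 = 43
Test divisors in increasing order:
  k=1: 13^1 = 13 mod 98
  k=2: 13^2 = 71 mod 98
  k=3: 13^3 = 71 * 13 = 41 mod 98
  k=6: 13^6 = 43 * 71 = 15 mod 98
  k=7: 13^7 = 43 * 71 * 13 = 97 mod 98
  k=14: 13^14 = 85 * 43 * 71 = 1 mod 98  <- first divisor giving 1
Order = 14

14


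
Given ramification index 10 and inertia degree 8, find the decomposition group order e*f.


|D_P| = e * f
= 10 * 8
= 80

80


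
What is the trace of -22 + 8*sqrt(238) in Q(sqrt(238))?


Tr(a + b*sqrt(d)) = (a + b*sqrt(d)) + (a - b*sqrt(d)) = 2a
= 2 * (-22)
= -44

-44


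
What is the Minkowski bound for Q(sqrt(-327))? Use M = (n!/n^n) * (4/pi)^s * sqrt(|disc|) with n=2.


d = -327, d mod 4 = 1, so disc(K) = d = -327; |disc(K)| = 327
Imaginary quadratic field, so n = 2, s = r2 = 1, r1 = 0
M = (n!/n^n) * (4/pi)^s * sqrt(|disc(K)|) = (2!/2^2) * (4/pi)^1 * sqrt(327)
= 0.5 * 1.273240 * 18.083141
= 11.5121

11.5121


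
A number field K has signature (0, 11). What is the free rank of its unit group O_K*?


By Dirichlet's unit theorem:
rank = r1 + r2 - 1
= 0 + 11 - 1
= 10

10


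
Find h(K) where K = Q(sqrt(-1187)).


K = Q(sqrt(-1187)). d mod 4 = 1, so D = disc(K) = d = -1187
h(K) equals the number of primitive reduced positive-definite forms (a, b, c) = a*x^2 + b*x*y + c*y^2 with b^2 - 4ac = D,
where reduced means |b| <= a <= c, with b >= 0 whenever |b| = a or a = c, and primitive means gcd(a, b, c) = 1.
Reduced forces 3a^2 <= |D| = 1187, so 1 <= a <= 19; b must have the parity of D, and c = (b^2 - D)/(4a) must be an integer >= a.
Enumerate a = 1..19, b in [-a, a]:
  a=1: (1, 1, 297)  [1]
  a=2: none
  a=3: (3, -1, 99), (3, 1, 99)  [2]
  a=4..8: none
  a=9: (9, -1, 33), (9, 1, 33)  [2]
  a=10: none
  a=11: (11, -1, 27), (11, 1, 27)  [2]
  a=12: none
  a=13: (13, -3, 23), (13, 3, 23)  [2]
  a=14..19: none
Total reduced forms: 1 + 2 + 2 + 2 + 2 = 9
h = 9

9


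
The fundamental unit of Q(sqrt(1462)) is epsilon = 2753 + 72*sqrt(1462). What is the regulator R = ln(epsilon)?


epsilon = 2753 + 72*sqrt(1462)
= 5505.9998
R = ln(5505.9998)
= 8.6136

8.6136


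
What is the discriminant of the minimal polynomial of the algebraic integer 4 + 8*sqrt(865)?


The element 4 + 8*sqrt(865) has minimal polynomial:
x^2 - 8*x - 55344
Discriminant = (-8)^2 - 4*(-55344)
= 64 + 221376
= 221440

221440


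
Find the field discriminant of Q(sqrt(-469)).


For K = Q(sqrt(d)) with d squarefree: disc(K) = d if d = 1 mod 4, and disc(K) = 4d if d = 2 or 3 mod 4.
Here d = -469, and d mod 4 = 3.
d = 3 mod 4, not 1 (O_K = Z[sqrt(d)]), so disc(K) = 4d = 4 * (-469) = -1876

-1876


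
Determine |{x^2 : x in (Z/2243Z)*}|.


For prime p, the number of non-zero quadratic residues is (p-1)/2.
= (2243-1)/2
= 1121

1121


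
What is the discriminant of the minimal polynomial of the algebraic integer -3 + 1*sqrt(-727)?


The element -3 + 1*sqrt(-727) has minimal polynomial:
x^2 + 6*x + 736
Discriminant = (6)^2 - 4*(736)
= 36 - 2944
= -2908

-2908


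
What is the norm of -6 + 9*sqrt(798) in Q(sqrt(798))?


N(a + b*sqrt(d)) = a^2 - d*b^2
= (-6)^2 - (798)*(9)^2
= 36 - 64638
= -64602

-64602


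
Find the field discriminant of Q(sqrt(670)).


For K = Q(sqrt(d)) with d squarefree: disc(K) = d if d = 1 mod 4, and disc(K) = 4d if d = 2 or 3 mod 4.
Here d = 670, and d mod 4 = 2.
d = 2 mod 4, not 1 (O_K = Z[sqrt(d)]), so disc(K) = 4d = 4 * (670) = 2680

2680


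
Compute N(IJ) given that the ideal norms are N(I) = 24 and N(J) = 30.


N(IJ) = N(I) * N(J)
= 24 * 30
= 720

720


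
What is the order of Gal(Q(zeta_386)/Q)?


|Gal(Q(zeta_386)/Q)| = phi(386)
= 192

192


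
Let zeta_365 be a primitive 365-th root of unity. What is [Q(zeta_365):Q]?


The degree equals Euler's totient phi(365).
365 = 5 * 73
phi(365) = 288

288


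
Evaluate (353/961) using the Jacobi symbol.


Compute (353/961) via quadratic reciprocity:
  reciprocity: (353/961) -> +(961/353)
  reduce: (255/353)
  reciprocity: (255/353) -> +(353/255)
  reduce: (98/255)
  pull out 2: (2/255) = +1  (since 255 mod 8 = 7)
  reciprocity: (49/255) -> +(255/49)
  reduce: (10/49)
  pull out 2: (2/49) = +1  (since 49 mod 8 = 1)
  reciprocity: (5/49) -> +(49/5)
  reduce: (4/5)
  pull out 2: (2/5) = -1  (since 5 mod 8 = 5)
  pull out 2: (2/5) = -1  (since 5 mod 8 = 5)
  (1/5) = 1
Product of signs = 1

1


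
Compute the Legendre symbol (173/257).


p = 257 is prime, so compute (173/257) with the reciprocity algorithm (Jacobi-symbol steps: pull out 2s via (2/n), flip via reciprocity, reduce):
  reciprocity: (173/257) -> +(257/173)
  reduce: (84/173)
  pull out 2: (2/173) = -1  (since 173 mod 8 = 5)
  pull out 2: (2/173) = -1  (since 173 mod 8 = 5)
  reciprocity: (21/173) -> +(173/21)
  reduce: (5/21)
  reciprocity: (5/21) -> +(21/5)
  reduce: (1/5)
  (1/5) = 1
Product of signs = 1
(173/257) = 1

1


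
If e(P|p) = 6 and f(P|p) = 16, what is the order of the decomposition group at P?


|D_P| = e * f
= 6 * 16
= 96

96


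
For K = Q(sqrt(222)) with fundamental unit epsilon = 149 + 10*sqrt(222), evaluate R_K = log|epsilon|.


epsilon = 149 + 10*sqrt(222)
= 297.9966
R = ln(297.9966)
= 5.6971

5.6971


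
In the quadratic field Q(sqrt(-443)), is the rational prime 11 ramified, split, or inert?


K = Q(sqrt(-443)). Since d mod 4 = 1, disc(K) = -443.
Check p | disc: -443 mod 11 = 8.
p does not divide disc. Compute Legendre symbol (d/p):
8^((11-1)/2) mod 11 = -1
(d/p) = -1, so p is inert: (p) stays prime with e=1, f=2, g=1.
Therefore p is inert.

inert


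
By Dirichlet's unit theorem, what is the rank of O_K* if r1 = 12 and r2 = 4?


By Dirichlet's unit theorem:
rank = r1 + r2 - 1
= 12 + 4 - 1
= 15

15


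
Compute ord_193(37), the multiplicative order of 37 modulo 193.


We want ord_193(37), the smallest k >= 1 with 37^k = 1 mod 193.
n = 193 = 193, phi(193) = 192; the order divides phi(n).
Divisors of 192: 1, 2, 3, 4, 6, 8, 12, 16, 24, 32, 48, 64, 96, 192
Repeated squaring mod 193: 37^1 = 37, 37^2 = 18, 37^4 = 131, 37^8 = 177, 37^16 = 63, 37^32 = 109, 37^64 = 108, 37^128 = 84
Test divisors in increasing order:
  k=1: 37^1 = 37 mod 193
  k=2: 37^2 = 18 mod 193
  k=3: 37^3 = 18 * 37 = 87 mod 193
  k=4: 37^4 = 131 mod 193
  k=6: 37^6 = 131 * 18 = 42 mod 193
  k=8: 37^8 = 177 mod 193
  k=12: 37^12 = 177 * 131 = 27 mod 193
  k=16: 37^16 = 63 mod 193
  k=24: 37^24 = 63 * 177 = 150 mod 193
  k=32: 37^32 = 109 mod 193
  k=48: 37^48 = 109 * 63 = 112 mod 193
  k=64: 37^64 = 108 mod 193
  k=96: 37^96 = 108 * 109 = 192 mod 193
  k=192: 37^192 = 84 * 108 = 1 mod 193  <- first divisor giving 1
Order = 192

192


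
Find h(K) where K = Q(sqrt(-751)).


K = Q(sqrt(-751)). d mod 4 = 1, so D = disc(K) = d = -751
h(K) equals the number of primitive reduced positive-definite forms (a, b, c) = a*x^2 + b*x*y + c*y^2 with b^2 - 4ac = D,
where reduced means |b| <= a <= c, with b >= 0 whenever |b| = a or a = c, and primitive means gcd(a, b, c) = 1.
Reduced forces 3a^2 <= |D| = 751, so 1 <= a <= 15; b must have the parity of D, and c = (b^2 - D)/(4a) must be an integer >= a.
Enumerate a = 1..15, b in [-a, a]:
  a=1: (1, 1, 188)  [1]
  a=2: (2, -1, 94), (2, 1, 94)  [2]
  a=3: none
  a=4: (4, -1, 47), (4, 1, 47)  [2]
  a=5: (5, -3, 38), (5, 3, 38)  [2]
  a=6..7: none
  a=8: (8, -7, 25), (8, 7, 25)  [2]
  a=9: none
  a=10: (10, -7, 20), (10, -3, 19), (10, 3, 19), (10, 7, 20)  [4]
  a=11..12: none
  a=13: (13, -9, 16), (13, 9, 16)  [2]
  a=14..15: none
Total reduced forms: 1 + 2 + 2 + 2 + 2 + 4 + 2 = 15
h = 15

15


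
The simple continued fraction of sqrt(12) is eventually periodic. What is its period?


Run the CF algorithm for sqrt(12).
a_0 = floor(sqrt(12)) = 3; set m_0=0, q_0=1.
Recurrence: m' = q*a - m,  q' = (d - m'^2)/q,  a' = floor((a_0 + m')/q').
  step 1: m=3, q=3, a=2
  step 2: m=3, q=1, a=6
a_2 = 2*a_0 = 6, so the period closes here.
sqrt(12) = [3; 2, 6]
Period length = 2

2


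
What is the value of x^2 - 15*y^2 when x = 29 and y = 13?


x^2 - d*y^2
= 29^2 - 15*13^2
= 841 - 2535
= -1694

-1694


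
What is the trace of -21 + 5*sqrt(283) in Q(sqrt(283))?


Tr(a + b*sqrt(d)) = (a + b*sqrt(d)) + (a - b*sqrt(d)) = 2a
= 2 * (-21)
= -42

-42


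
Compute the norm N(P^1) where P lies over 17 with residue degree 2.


N(P^a) = p^(a*f)
= 17^(1*2)
= 17^2
= 289

289


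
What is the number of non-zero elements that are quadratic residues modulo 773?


For prime p, the number of non-zero quadratic residues is (p-1)/2.
= (773-1)/2
= 386

386


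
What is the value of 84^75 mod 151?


p = 151 is prime and the exponent is (p-1)/2 = 75, so by Euler's criterion 84^75 = (84/151) = +1 or -1 mod 151.
Compute by square-and-multiply:
  75 = 64 + 8 + 2 + 1 (binary 1001011)
  Repeated squaring mod 151: 84^1 = 84, 84^2 = 110, 84^4 = 20, 84^8 = 98, 84^16 = 91, 84^32 = 127, 84^64 = 123
  84^75 = 84^64 * 84^8 * 84^2 * 84^1 = 123 * 98 * 110 * 84 mod 151
    123 * 98 = 12054 = 125 mod 151
    125 * 110 = 13750 = 9 mod 151
    9 * 84 = 756 = 1 mod 151
  84^75 = 1 mod 151
Result 1: 84 is a quadratic residue mod 151.
84^75 mod 151 = 1

1


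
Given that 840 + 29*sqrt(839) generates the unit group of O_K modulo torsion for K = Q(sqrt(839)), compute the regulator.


epsilon = 840 + 29*sqrt(839)
= 1679.9994
R = ln(1679.9994)
= 7.4265

7.4265


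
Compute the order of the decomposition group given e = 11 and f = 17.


|D_P| = e * f
= 11 * 17
= 187

187


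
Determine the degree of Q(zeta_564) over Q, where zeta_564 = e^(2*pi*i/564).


The degree equals Euler's totient phi(564).
564 = 2^2 * 3 * 47
phi(564) = 184

184


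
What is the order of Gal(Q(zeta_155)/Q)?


|Gal(Q(zeta_155)/Q)| = phi(155)
= 120

120


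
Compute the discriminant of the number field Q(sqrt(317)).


For K = Q(sqrt(d)) with d squarefree: disc(K) = d if d = 1 mod 4, and disc(K) = 4d if d = 2 or 3 mod 4.
Here d = 317, and d mod 4 = 1.
d = 1 mod 4 (O_K = Z[(1+sqrt(d))/2]), so disc(K) = d = 317

317


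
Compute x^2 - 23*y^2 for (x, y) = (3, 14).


x^2 - d*y^2
= 3^2 - 23*14^2
= 9 - 4508
= -4499

-4499


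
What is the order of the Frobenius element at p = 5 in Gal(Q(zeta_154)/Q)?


The Frobenius at p in Gal(Q(zeta_n)/Q) = (Z/nZ)* is the class of p, so its order is ord_154(5), the smallest k >= 1 with 5^k = 1 mod 154.
n = 154 = 2 * 7 * 11, phi(154) = 60; the order divides phi(n).
Divisors of 60: 1, 2, 3, 4, 5, 6, 10, 12, 15, 20, 30, 60
Repeated squaring mod 154: 5^1 = 5, 5^2 = 25, 5^4 = 9, 5^8 = 81, 5^16 = 93, 5^32 = 25
Test divisors in increasing order:
  k=1: 5^1 = 5 mod 154
  k=2: 5^2 = 25 mod 154
  k=3: 5^3 = 25 * 5 = 125 mod 154
  k=4: 5^4 = 9 mod 154
  k=5: 5^5 = 9 * 5 = 45 mod 154
  k=6: 5^6 = 9 * 25 = 71 mod 154
  k=10: 5^10 = 81 * 25 = 23 mod 154
  k=12: 5^12 = 81 * 9 = 113 mod 154
  k=15: 5^15 = 81 * 9 * 25 * 5 = 111 mod 154
  k=20: 5^20 = 93 * 9 = 67 mod 154
  k=30: 5^30 = 93 * 81 * 9 * 25 = 1 mod 154  <- first divisor giving 1
Order = 30

30


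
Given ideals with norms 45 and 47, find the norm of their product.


N(IJ) = N(I) * N(J)
= 45 * 47
= 2115

2115


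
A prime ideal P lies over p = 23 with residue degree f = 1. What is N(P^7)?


N(P^a) = p^(a*f)
= 23^(7*1)
= 23^7
= 3404825447

3404825447


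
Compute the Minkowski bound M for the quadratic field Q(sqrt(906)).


d = 906, d mod 4 = 2, so disc(K) = 4d = 3624; |disc(K)| = 3624
Real quadratic field, so n = 2, s = r2 = 0, r1 = 2
M = (n!/n^n) * (4/pi)^s * sqrt(|disc(K)|) = (2!/2^2) * (4/pi)^0 * sqrt(3624)
= 0.5 * 1.000000 * 60.199668
= 30.0998

30.0998


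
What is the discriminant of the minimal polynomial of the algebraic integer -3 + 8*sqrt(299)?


The element -3 + 8*sqrt(299) has minimal polynomial:
x^2 + 6*x - 19127
Discriminant = (6)^2 - 4*(-19127)
= 36 + 76508
= 76544

76544


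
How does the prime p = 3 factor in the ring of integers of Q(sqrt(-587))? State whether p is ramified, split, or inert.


K = Q(sqrt(-587)). Since d mod 4 = 1, disc(K) = -587.
Check p | disc: -587 mod 3 = 1.
p does not divide disc. Compute Legendre symbol (d/p):
1^((3-1)/2) mod 3 = 1
(d/p) = 1, so p splits: (p) = P*P' with e=1, f=1, g=2.
Therefore p is split.

split


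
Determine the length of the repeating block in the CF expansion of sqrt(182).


Run the CF algorithm for sqrt(182).
a_0 = floor(sqrt(182)) = 13; set m_0=0, q_0=1.
Recurrence: m' = q*a - m,  q' = (d - m'^2)/q,  a' = floor((a_0 + m')/q').
  step 1: m=13, q=13, a=2
  step 2: m=13, q=1, a=26
a_2 = 2*a_0 = 26, so the period closes here.
sqrt(182) = [13; 2, 26]
Period length = 2

2


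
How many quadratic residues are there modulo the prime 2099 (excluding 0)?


For prime p, the number of non-zero quadratic residues is (p-1)/2.
= (2099-1)/2
= 1049

1049


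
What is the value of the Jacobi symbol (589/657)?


Compute (589/657) via quadratic reciprocity:
  reciprocity: (589/657) -> +(657/589)
  reduce: (68/589)
  pull out 2: (2/589) = -1  (since 589 mod 8 = 5)
  pull out 2: (2/589) = -1  (since 589 mod 8 = 5)
  reciprocity: (17/589) -> +(589/17)
  reduce: (11/17)
  reciprocity: (11/17) -> +(17/11)
  reduce: (6/11)
  pull out 2: (2/11) = -1  (since 11 mod 8 = 3)
  reciprocity: (3/11) -> -(11/3)
  reduce: (2/3)
  pull out 2: (2/3) = -1  (since 3 mod 8 = 3)
  (1/3) = 1
Product of signs = -1

-1


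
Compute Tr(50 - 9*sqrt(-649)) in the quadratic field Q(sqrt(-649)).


Tr(a + b*sqrt(d)) = (a + b*sqrt(d)) + (a - b*sqrt(d)) = 2a
= 2 * (50)
= 100

100


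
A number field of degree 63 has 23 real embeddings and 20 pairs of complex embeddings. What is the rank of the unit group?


By Dirichlet's unit theorem:
rank = r1 + r2 - 1
= 23 + 20 - 1
= 42

42


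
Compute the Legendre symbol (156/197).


p = 197 is prime, so compute (156/197) with the reciprocity algorithm (Jacobi-symbol steps: pull out 2s via (2/n), flip via reciprocity, reduce):
  pull out 2: (2/197) = -1  (since 197 mod 8 = 5)
  pull out 2: (2/197) = -1  (since 197 mod 8 = 5)
  reciprocity: (39/197) -> +(197/39)
  reduce: (2/39)
  pull out 2: (2/39) = +1  (since 39 mod 8 = 7)
  (1/39) = 1
Product of signs = 1
(156/197) = 1

1


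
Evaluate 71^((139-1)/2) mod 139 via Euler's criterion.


p = 139 is prime and the exponent is (p-1)/2 = 69, so by Euler's criterion 71^69 = (71/139) = +1 or -1 mod 139.
Compute by square-and-multiply:
  69 = 64 + 4 + 1 (binary 1000101)
  Repeated squaring mod 139: 71^1 = 71, 71^2 = 37, 71^4 = 118, 71^8 = 24, 71^16 = 20, 71^32 = 122, 71^64 = 11
  71^69 = 71^64 * 71^4 * 71^1 = 11 * 118 * 71 mod 139
    11 * 118 = 1298 = 47 mod 139
    47 * 71 = 3337 = 1 mod 139
  71^69 = 1 mod 139
Result 1: 71 is a quadratic residue mod 139.
71^69 mod 139 = 1

1


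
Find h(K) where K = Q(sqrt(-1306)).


K = Q(sqrt(-1306)). d mod 4 = 2, so D = disc(K) = 4d = -5224
h(K) equals the number of primitive reduced positive-definite forms (a, b, c) = a*x^2 + b*x*y + c*y^2 with b^2 - 4ac = D,
where reduced means |b| <= a <= c, with b >= 0 whenever |b| = a or a = c, and primitive means gcd(a, b, c) = 1.
Reduced forces 3a^2 <= |D| = 5224, so 1 <= a <= 41; b must have the parity of D, and c = (b^2 - D)/(4a) must be an integer >= a.
Enumerate a = 1..41, b in [-a, a]:
  a=1: (1, 0, 1306)  [1]
  a=2: (2, 0, 653)  [1]
  a=3..4: none
  a=5: (5, -4, 262), (5, 4, 262)  [2]
  a=6..9: none
  a=10: (10, -4, 131), (10, 4, 131)  [2]
  a=11: (11, -10, 121), (11, 10, 121)  [2]
  a=12..18: none
  a=19: (19, -18, 73), (19, 18, 73)  [2]
  a=20..21: none
  a=22: (22, -12, 61), (22, 12, 61)  [2]
  a=23..24: none
  a=25: (25, -24, 58), (25, 24, 58)  [2]
  a=26..28: none
  a=29: (29, -24, 50), (29, 24, 50)  [2]
  a=30..36: none
  a=37: (37, -20, 38), (37, 20, 38)  [2]
  a=38..41: none
Total reduced forms: 1 + 1 + 2 + 2 + 2 + 2 + 2 + 2 + 2 + 2 = 18
h = 18

18
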